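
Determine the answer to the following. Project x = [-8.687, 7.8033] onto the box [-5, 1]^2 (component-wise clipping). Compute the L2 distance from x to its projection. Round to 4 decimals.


Project each component onto [-5, 1].
clip(-8.687) = -5.0, clip(7.8033) = 1.0
Projection = [-5.0, 1.0]
Squared diffs: [13.594, 46.2849]
Distance = sqrt(59.8789) = 7.7381


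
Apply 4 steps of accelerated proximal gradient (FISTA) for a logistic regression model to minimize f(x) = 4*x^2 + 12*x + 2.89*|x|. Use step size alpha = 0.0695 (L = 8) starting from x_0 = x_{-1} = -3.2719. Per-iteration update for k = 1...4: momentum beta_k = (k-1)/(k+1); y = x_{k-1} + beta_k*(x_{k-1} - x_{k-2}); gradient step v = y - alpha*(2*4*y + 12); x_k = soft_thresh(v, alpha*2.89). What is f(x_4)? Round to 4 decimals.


FISTA on f(x) = 4*x^2 + 12*x + 2.89*|x|
L = 8, alpha = 0.0695
Iteration 1: beta = 0.0, y = -3.2719 + 0.0*(-3.2719 + 3.2719) = -3.2719
  grad(y) = -14.1752, v = y - alpha*grad = -2.2867
  prox(v) = soft_thresh(-2.2867, 0.2009) = -2.0859
Iteration 2: beta = 0.3333, y = -2.0859 + 0.3333*(-2.0859 + 3.2719) = -1.6905
  grad(y) = -1.5242, v = y - alpha*grad = -1.5846
  prox(v) = soft_thresh(-1.5846, 0.2009) = -1.3837
Iteration 3: beta = 0.5, y = -1.3837 + 0.5*(-1.3837 + 2.0859) = -1.0327
  grad(y) = 3.7386, v = y - alpha*grad = -1.2925
  prox(v) = soft_thresh(-1.2925, 0.2009) = -1.0917
Iteration 4: beta = 0.6, y = -1.0917 + 0.6*(-1.0917 + 1.3837) = -0.9164
  grad(y) = 4.6688, v = y - alpha*grad = -1.2409
  prox(v) = soft_thresh(-1.2409, 0.2009) = -1.04
f(x_4) = 4*(-1.04)^2 + 12*(-1.04) + 2.89*|-1.04| = -5.148


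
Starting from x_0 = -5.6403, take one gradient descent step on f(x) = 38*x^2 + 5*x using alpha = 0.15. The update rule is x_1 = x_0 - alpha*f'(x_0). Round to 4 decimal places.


We compute the gradient at x_0 and apply the update.
f'(x) = 76*x + 5
f'(-5.6403) = 76*-5.6403 + 5 = -423.6628
x_1 = -5.6403 - 0.15*-423.6628 = 57.9091


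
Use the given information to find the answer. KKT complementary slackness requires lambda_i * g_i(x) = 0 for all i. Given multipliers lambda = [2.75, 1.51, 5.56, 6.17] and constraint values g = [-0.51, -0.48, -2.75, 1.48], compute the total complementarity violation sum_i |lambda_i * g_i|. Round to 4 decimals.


KKT complementary slackness check:
lambda_1 * g_1 = 2.75 * -0.51 = -1.4025
lambda_2 * g_2 = 1.51 * -0.48 = -0.7248
lambda_3 * g_3 = 5.56 * -2.75 = -15.29
lambda_4 * g_4 = 6.17 * 1.48 = 9.1316
Total violation = 1.4025 + 0.7248 + 15.29 + 9.1316 = 26.5489


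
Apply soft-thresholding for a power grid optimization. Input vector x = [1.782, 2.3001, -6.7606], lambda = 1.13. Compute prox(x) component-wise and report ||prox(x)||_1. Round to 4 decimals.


Soft-thresholding with lambda = 1.13:
prox(1.782) = sign(1.782)*max(|1.782| - 1.13, 0) = 0.652
prox(2.3001) = sign(2.3001)*max(|2.3001| - 1.13, 0) = 1.1701
prox(-6.7606) = sign(-6.7606)*max(|-6.7606| - 1.13, 0) = -5.6306
prox(x) = [0.652, 1.1701, -5.6306]
||prox(x)||_1 = 0.652 + 1.1701 + 5.6306 = 7.4527


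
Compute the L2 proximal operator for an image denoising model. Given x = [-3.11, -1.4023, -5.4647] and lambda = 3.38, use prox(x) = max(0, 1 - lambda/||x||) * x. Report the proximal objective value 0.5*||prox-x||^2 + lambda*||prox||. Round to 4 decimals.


Step 1: Compute ||x||.
||x|| = 6.4422
Step 2: Compute scaling factor.
scale = max(0, 1 - 3.38/6.4422) = 0.4753
Step 3: prox(x) = [-1.4783, -0.6666, -2.5975]
||prox(x)|| = 3.0622
Step 4: Proximal objective.
0.5*||prox-x||^2 = 5.7122
lambda*||prox|| = 10.3502
Total = 16.0623


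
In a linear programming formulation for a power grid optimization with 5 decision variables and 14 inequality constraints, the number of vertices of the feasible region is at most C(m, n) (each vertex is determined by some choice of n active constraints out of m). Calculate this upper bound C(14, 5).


Each vertex corresponds to some choice of n active constraints out of m, so the number of vertices is at most C(m, n) = m! / (n!(m-n)!).
m = 14, n = 5
Numerator: 14 * 13 * 12 * 11 * 10
Denominator: 5! = 120
C(14, 5) = 2002


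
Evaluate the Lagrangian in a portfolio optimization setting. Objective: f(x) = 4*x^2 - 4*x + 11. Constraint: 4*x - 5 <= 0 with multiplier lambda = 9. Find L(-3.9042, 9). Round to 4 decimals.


Step 1: Evaluate f(x).
f(-3.9042) = 4*(-3.9042)^2 - 4*(-3.9042) + 11 = 87.5879
Step 2: Evaluate g(x).
g(-3.9042) = 4*-3.9042 - 5 = -20.6168
Step 3: Compute Lagrangian.
L = 87.5879 + 9*-20.6168 = -97.9633


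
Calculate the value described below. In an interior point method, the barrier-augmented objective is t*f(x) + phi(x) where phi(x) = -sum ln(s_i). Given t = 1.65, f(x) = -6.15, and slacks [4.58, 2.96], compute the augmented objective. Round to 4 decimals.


Step 1: Compute log-barrier.
ln values: [1.5217, 1.0852]
phi = -(1.5217 + 1.0852) = -2.6069
Step 2: Compute augmented objective.
t*f(x) = 1.65*-6.15 = -10.1475
Total = -10.1475 - 2.6069 = -12.7544


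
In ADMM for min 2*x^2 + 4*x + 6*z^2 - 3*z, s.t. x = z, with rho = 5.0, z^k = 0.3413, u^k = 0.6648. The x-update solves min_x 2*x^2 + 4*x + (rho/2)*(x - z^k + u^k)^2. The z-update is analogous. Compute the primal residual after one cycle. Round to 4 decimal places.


ADMM iteration with rho = 5.0, z^k = 0.3413, u^k = 0.6648
Step 1: x-update.
Minimize 2*x^2 + 4*x + (5.0/2)*(x - 0.3413 + 0.6648)^2
FOC: (2*2 + 5.0)*x = -4 + 5.0*(0.3413 - 0.6648)
x^{k+1} = -0.6242
Step 2: z-update.
Minimize 6*z^2 - 3*z + (5.0/2)*(-0.6242 - z + 0.6648)^2
FOC: (2*6 + 5.0)*z = 3 + 5.0*(-0.6242 + 0.6648)
z^{k+1} = 0.1884
Step 3: u-update.
u^{k+1} = 0.6648 - 0.6242 - 0.1884 = -0.1478
Step 4: Primal residual = |-0.6242 - 0.1884| = 0.8126


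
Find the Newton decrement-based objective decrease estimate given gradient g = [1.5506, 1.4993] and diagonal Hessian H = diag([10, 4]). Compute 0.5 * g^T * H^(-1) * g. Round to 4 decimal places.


Step 1: H is diagonal, so H^(-1) * g = [0.1551, 0.3748].
Step 2: g^T H^(-1) g = sum_i g_i^2 / H_ii
  = (1.5506)^2/10 + (1.4993)^2/4
  = 0.2404 + 0.562 = 0.8024
Step 3: Objective decrease = 0.5 * g^T H^(-1) g = 0.4012


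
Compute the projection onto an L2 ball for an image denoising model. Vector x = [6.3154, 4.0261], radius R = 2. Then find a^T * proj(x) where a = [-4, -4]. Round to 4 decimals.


Step 1: Compute ||x|| (intermediates to 6 decimals).
||x|| = sqrt(6.3154^2 + 4.0261^2) = 7.489577
Step 2: Project.
Since ||x|| > R, scale = R/||x|| = 2/7.489577 = 0.267038, proj(x) = scale * x
proj(x) = [1.686452, 1.075122]
Step 3: Dot product.
a^T * proj(x) = -4*1.686452 - 4*1.075122 = -11.0463


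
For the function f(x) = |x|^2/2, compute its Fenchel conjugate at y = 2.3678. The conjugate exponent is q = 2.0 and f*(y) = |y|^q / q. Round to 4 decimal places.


The conjugate exponent q satisfies 1/p + 1/q = 1.
p = 2, so q = 2/(2 - 1) = 2.0
|y|^q = 2.3678^2.0 = 5.6065
f*(2.3678) = 5.6065 / 2.0 = 2.8032


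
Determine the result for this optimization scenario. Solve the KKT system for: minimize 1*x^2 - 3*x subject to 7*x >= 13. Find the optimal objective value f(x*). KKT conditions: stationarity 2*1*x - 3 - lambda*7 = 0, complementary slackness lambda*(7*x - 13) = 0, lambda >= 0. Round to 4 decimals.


Step 1: Try lambda = 0 (constraint inactive).
x_unc = 3/(2*1) = 1.5
Check: 7*1.5 = 10.5 < 13 -- violated!
Step 2: Constraint must be active: 7*x = 13
x* = 13/7 = 1.8571 (rounded; the exact value 13/7 is used below)
lambda = (2*1*(13/7) - 3)/7 = 0.102
Step 3: Compute optimal value.
f(x*) = 1*(13/7)^2 - 3*(13/7) = -2.1224


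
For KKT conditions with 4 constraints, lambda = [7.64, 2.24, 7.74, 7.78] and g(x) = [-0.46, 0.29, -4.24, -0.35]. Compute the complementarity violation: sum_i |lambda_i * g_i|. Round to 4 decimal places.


KKT complementary slackness check:
lambda_1 * g_1 = 7.64 * -0.46 = -3.5144
lambda_2 * g_2 = 2.24 * 0.29 = 0.6496
lambda_3 * g_3 = 7.74 * -4.24 = -32.8176
lambda_4 * g_4 = 7.78 * -0.35 = -2.723
Total violation = 3.5144 + 0.6496 + 32.8176 + 2.723 = 39.7046


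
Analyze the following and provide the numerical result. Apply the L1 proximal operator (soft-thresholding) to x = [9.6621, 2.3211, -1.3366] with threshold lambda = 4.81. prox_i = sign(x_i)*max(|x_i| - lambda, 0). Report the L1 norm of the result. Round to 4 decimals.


Soft-thresholding with lambda = 4.81:
prox(9.6621) = sign(9.6621)*max(|9.6621| - 4.81, 0) = 4.8521
prox(2.3211) = sign(2.3211)*max(|2.3211| - 4.81, 0) = 0.0
prox(-1.3366) = sign(-1.3366)*max(|-1.3366| - 4.81, 0) = 0.0
prox(x) = [4.8521, 0.0, 0.0]
||prox(x)||_1 = 4.8521 + 0.0 + 0.0 = 4.8521


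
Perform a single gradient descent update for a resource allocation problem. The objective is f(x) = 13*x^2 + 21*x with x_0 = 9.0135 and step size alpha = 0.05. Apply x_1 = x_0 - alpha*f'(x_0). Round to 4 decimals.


We compute the gradient at x_0 and apply the update.
f'(x) = 26*x + 21
f'(9.0135) = 26*9.0135 + 21 = 255.351
x_1 = 9.0135 - 0.05*255.351 = -3.7541


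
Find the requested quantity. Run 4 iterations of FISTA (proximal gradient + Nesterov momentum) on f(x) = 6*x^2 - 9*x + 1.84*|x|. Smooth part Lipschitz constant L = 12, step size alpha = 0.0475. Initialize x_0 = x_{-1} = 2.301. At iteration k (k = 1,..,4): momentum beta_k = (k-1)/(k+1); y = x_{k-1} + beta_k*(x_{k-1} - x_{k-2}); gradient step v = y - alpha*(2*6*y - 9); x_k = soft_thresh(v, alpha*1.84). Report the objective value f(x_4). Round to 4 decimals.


FISTA on f(x) = 6*x^2 - 9*x + 1.84*|x|
L = 12, alpha = 0.0475
Iteration 1: beta = 0.0, y = 2.301 + 0.0*(2.301 - 2.301) = 2.301
  grad(y) = 18.612, v = y - alpha*grad = 1.4169
  prox(v) = soft_thresh(1.4169, 0.0874) = 1.3295
Iteration 2: beta = 0.3333, y = 1.3295 + 0.3333*(1.3295 - 2.301) = 1.0057
  grad(y) = 3.0685, v = y - alpha*grad = 0.86
  prox(v) = soft_thresh(0.86, 0.0874) = 0.7726
Iteration 3: beta = 0.5, y = 0.7726 + 0.5*(0.7726 - 1.3295) = 0.4941
  grad(y) = -3.0712, v = y - alpha*grad = 0.6399
  prox(v) = soft_thresh(0.6399, 0.0874) = 0.5525
Iteration 4: beta = 0.6, y = 0.5525 + 0.6*(0.5525 - 0.7726) = 0.4205
  grad(y) = -3.9535, v = y - alpha*grad = 0.6083
  prox(v) = soft_thresh(0.6083, 0.0874) = 0.5209
f(x_4) = 6*0.5209^2 - 9*0.5209 + 1.84*|0.5209| = -2.1017


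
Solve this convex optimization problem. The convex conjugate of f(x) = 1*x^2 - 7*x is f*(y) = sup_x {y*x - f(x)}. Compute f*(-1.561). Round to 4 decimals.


f*(y) = sup_x {y*x - a*x^2 - b*x} = sup_x {(y-b)*x - a*x^2}
FOC: (y - b) - 2a*x = 0 => x* = (y - b)/(2a)
x* = (-1.561 + 7)/(2*1) = 2.7195
f*(-1.561) = (y-b)^2/(4a) = (-1.561 + 7)^2/(4*1)
= 29.5827/4 = 7.3957


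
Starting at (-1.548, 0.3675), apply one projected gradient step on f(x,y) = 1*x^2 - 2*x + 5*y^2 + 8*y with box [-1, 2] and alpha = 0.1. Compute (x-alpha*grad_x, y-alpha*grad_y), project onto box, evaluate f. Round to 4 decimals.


Step 1: Compute gradient at (-1.548, 0.3675).
grad_x = 2*1*-1.548 - 2 = -5.096
grad_y = 2*5*0.3675 + 8 = 11.675
Step 2: Gradient step.
x_raw = -1.548 - 0.1*-5.096 = -1.0384
y_raw = 0.3675 - 0.1*11.675 = -0.8
Step 3: Project onto [-1, 2].
x_proj = clip(-1.0384) = -1.0
y_proj = clip(-0.8) = -0.8
Step 4: Evaluate f.
f(-1.0, -0.8) = -0.2


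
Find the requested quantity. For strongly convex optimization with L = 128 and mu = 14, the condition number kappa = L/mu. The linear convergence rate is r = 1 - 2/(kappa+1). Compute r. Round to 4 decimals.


Step 1: Compute the condition number.
kappa = L/mu = 128/14 = 9.1429
Step 2: Compute the convergence rate.
r = 1 - 2/(kappa + 1) = 1 - 2*mu/(L + mu) = (L - mu)/(L + mu) = 114/142 = 0.8028


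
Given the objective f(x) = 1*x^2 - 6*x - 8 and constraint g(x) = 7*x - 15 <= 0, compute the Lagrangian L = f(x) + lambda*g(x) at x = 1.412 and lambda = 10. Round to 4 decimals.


Step 1: Evaluate f(x).
f(1.412) = 1*1.412^2 - 6*1.412 - 8 = -14.4783
Step 2: Evaluate g(x).
g(1.412) = 7*1.412 - 15 = -5.116
Step 3: Compute Lagrangian.
L = -14.4783 + 10*-5.116 = -65.6383


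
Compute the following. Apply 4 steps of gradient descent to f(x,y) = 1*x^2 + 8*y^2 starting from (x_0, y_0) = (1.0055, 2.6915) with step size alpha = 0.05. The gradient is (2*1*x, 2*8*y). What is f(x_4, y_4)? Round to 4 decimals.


Gradient descent on f(x,y) = 1*x^2 + 8*y^2.
Starting point: (1.0055, 2.6915), alpha = 0.05
Step 1: grad_x = 2*1*1.0055 = 2.011, grad_y = 2*8*2.6915 = 43.064
  x_1 = 1.0055 - 0.05*2.011 = 0.905
  y_1 = 2.6915 - 0.05*43.064 = 0.5383
Step 2: grad_x = 2*1*0.905 = 1.8099, grad_y = 2*8*0.5383 = 8.6128
  x_2 = 0.905 - 0.05*1.8099 = 0.8145
  y_2 = 0.5383 - 0.05*8.6128 = 0.1077
Step 3: grad_x = 2*1*0.8145 = 1.6289, grad_y = 2*8*0.1077 = 1.7226
  x_3 = 0.8145 - 0.05*1.6289 = 0.733
  y_3 = 0.1077 - 0.05*1.7226 = 0.0215
Step 4: grad_x = 2*1*0.733 = 1.466, grad_y = 2*8*0.0215 = 0.3445
  x_4 = 0.733 - 0.05*1.466 = 0.6597
  y_4 = 0.0215 - 0.05*0.3445 = 0.0043
f(0.6597, 0.0043) = 1*0.6597^2 + 8*0.0043^2 = 0.4354


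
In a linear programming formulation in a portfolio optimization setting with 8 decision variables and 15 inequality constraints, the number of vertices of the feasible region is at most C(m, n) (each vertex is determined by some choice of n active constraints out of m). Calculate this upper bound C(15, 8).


Each vertex corresponds to some choice of n active constraints out of m, so the number of vertices is at most C(m, n) = m! / (n!(m-n)!).
m = 15, n = 8
Numerator: 15 * 14 * 13 * 12 * 11 * 10 * 9 * 8
Denominator: 8! = 40320
C(15, 8) = 6435


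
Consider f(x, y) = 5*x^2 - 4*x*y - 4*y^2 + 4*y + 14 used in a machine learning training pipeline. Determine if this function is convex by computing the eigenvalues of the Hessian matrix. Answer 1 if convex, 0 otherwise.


The Hessian of f(x,y) = 5*x^2 - 4*x*y - 4*y^2 + 4*y + 14 is:
H = [[10, -4], [-4, -8]]
Trace = 10 - 8 = 2
Determinant = 10*-8 - (-4)^2 = -96
Discriminant = (2)^2 - 4*-96 = 388.0
Eigenvalues: lambda_1 = -8.8489, lambda_2 = 10.8489
The function is not convex.

0


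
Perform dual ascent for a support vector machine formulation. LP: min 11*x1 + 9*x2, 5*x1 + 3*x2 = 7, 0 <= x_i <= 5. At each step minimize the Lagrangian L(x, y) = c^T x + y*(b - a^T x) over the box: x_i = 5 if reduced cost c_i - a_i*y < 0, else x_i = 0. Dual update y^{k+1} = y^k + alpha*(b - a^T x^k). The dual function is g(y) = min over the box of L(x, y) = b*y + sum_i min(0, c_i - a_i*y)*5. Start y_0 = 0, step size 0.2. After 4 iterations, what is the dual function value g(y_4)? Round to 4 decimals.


Dual ascent for LP: min 11*x1 + 9*x2, 5*x1 + 3*x2 = 7, 0 <= x_i <= 5
Step 1: y^k = 0.0, reduced costs: (11.0, 9.0)
  x^k = (0.0, 0.0), subgradient = b - a^T x = 7.0
  y^{k+1} = 0.0 + 0.2*7.0 = 1.4
Step 2: y^k = 1.4, reduced costs: (4.0, 4.8)
  x^k = (0.0, 0.0), subgradient = b - a^T x = 7.0
  y^{k+1} = 1.4 + 0.2*7.0 = 2.8
Step 3: y^k = 2.8, reduced costs: (-3.0, 0.6)
  x^k = (5.0, 0.0), subgradient = b - a^T x = -18.0
  y^{k+1} = 2.8 + 0.2*-18.0 = -0.8
Step 4: y^k = -0.8, reduced costs: (15.0, 11.4)
  x^k = (0.0, 0.0), subgradient = b - a^T x = 7.0
  y^{k+1} = -0.8 + 0.2*7.0 = 0.6
Dual objective at y_4 = 0.6: reduced costs (8.0, 7.2), box minimizer x = (0.0, 0.0)
g(y_4) = b*y + (c1 - a1*y)*x1 + (c2 - a2*y)*x2 = 7*0.6 + 8.0*0.0 + 7.2*0.0 = 4.2 + 0.0 + 0.0 = 4.2


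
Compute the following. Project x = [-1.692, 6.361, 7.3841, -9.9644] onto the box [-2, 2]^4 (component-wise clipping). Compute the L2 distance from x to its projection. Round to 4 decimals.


Project each component onto [-2, 2].
clip(-1.692) = -1.692, clip(6.361) = 2.0, clip(7.3841) = 2.0, clip(-9.9644) = -2.0
Projection = [-1.692, 2.0, 2.0, -2.0]
Squared diffs: [0.0, 19.0183, 28.9885, 63.4317]
Distance = sqrt(111.4385) = 10.5564


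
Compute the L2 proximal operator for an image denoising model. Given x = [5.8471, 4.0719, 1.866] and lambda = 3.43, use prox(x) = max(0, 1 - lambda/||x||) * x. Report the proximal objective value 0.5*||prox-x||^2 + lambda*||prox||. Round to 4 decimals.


Step 1: Compute ||x||.
||x|| = 7.3655
Step 2: Compute scaling factor.
scale = max(0, 1 - 3.43/7.3655) = 0.5343
Step 3: prox(x) = [3.1242, 2.1757, 0.997]
||prox(x)|| = 3.9355
Step 4: Proximal objective.
0.5*||prox-x||^2 = 5.8825
lambda*||prox|| = 13.4988
Total = 19.3813


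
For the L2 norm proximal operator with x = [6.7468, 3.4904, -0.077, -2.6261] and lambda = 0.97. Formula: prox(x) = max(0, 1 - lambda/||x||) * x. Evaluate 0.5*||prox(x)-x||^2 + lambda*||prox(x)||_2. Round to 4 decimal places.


Step 1: Compute ||x||.
||x|| = 8.0377
Step 2: Compute scaling factor.
scale = max(0, 1 - 0.97/8.0377) = 0.8793
Step 3: prox(x) = [5.9326, 3.0692, -0.0677, -2.3092]
||prox(x)|| = 7.0677
Step 4: Proximal objective.
0.5*||prox-x||^2 = 0.4705
lambda*||prox|| = 6.8557
Total = 7.3261


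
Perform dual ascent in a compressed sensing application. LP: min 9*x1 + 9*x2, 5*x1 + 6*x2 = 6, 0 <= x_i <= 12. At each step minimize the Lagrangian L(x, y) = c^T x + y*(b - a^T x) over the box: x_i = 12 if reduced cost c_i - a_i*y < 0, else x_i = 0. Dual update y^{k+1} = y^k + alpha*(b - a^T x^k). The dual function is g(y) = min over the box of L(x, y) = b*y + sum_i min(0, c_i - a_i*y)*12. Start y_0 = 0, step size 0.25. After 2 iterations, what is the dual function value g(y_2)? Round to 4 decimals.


Dual ascent for LP: min 9*x1 + 9*x2, 5*x1 + 6*x2 = 6, 0 <= x_i <= 12
Step 1: y^k = 0.0, reduced costs: (9.0, 9.0)
  x^k = (0.0, 0.0), subgradient = b - a^T x = 6.0
  y^{k+1} = 0.0 + 0.25*6.0 = 1.5
Step 2: y^k = 1.5, reduced costs: (1.5, 0.0)
  x^k = (0.0, 0.0), subgradient = b - a^T x = 6.0
  y^{k+1} = 1.5 + 0.25*6.0 = 3.0
Dual objective at y_2 = 3.0: reduced costs (-6.0, -9.0), box minimizer x = (12.0, 12.0)
g(y_2) = b*y + (c1 - a1*y)*x1 + (c2 - a2*y)*x2 = 6*3.0 + (-6.0)*12.0 + (-9.0)*12.0 = 18.0 - 72.0 - 108.0 = -162.0


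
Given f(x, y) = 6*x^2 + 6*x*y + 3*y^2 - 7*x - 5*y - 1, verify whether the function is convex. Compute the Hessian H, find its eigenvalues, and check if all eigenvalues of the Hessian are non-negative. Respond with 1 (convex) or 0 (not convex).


The Hessian of f(x,y) = 6*x^2 + 6*x*y + 3*y^2 - 7*x - 5*y - 1 is:
H = [[12, 6], [6, 6]]
Trace = 12 + 6 = 18
Determinant = 12*6 - (6)^2 = 36
Discriminant = (18)^2 - 4*36 = 180.0
Eigenvalues: lambda_1 = 2.2918, lambda_2 = 15.7082
The function is convex.

1


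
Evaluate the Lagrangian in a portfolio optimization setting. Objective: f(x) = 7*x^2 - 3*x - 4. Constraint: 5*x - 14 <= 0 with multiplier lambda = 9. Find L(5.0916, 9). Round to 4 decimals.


Step 1: Evaluate f(x).
f(5.0916) = 7*5.0916^2 - 3*5.0916 - 4 = 162.1959
Step 2: Evaluate g(x).
g(5.0916) = 5*5.0916 - 14 = 11.458
Step 3: Compute Lagrangian.
L = 162.1959 + 9*11.458 = 265.3179


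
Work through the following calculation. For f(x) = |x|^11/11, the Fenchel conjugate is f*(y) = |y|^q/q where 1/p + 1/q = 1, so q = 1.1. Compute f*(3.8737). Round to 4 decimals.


The conjugate exponent q satisfies 1/p + 1/q = 1.
p = 11, so q = 11/(11 - 1) = 1.1
|y|^q = 3.8737^1.1 = 4.4355
f*(3.8737) = 4.4355 / 1.1 = 4.0322


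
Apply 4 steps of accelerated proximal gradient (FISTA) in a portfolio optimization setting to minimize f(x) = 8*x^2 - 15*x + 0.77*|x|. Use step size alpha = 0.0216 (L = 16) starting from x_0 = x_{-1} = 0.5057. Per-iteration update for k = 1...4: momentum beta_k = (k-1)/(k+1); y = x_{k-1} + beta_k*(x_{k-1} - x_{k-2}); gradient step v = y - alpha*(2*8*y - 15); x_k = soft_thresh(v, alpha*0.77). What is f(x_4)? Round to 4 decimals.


FISTA on f(x) = 8*x^2 - 15*x + 0.77*|x|
L = 16, alpha = 0.0216
Iteration 1: beta = 0.0, y = 0.5057 + 0.0*(0.5057 - 0.5057) = 0.5057
  grad(y) = -6.9088, v = y - alpha*grad = 0.6549
  prox(v) = soft_thresh(0.6549, 0.0166) = 0.6383
Iteration 2: beta = 0.3333, y = 0.6383 + 0.3333*(0.6383 - 0.5057) = 0.6825
  grad(y) = -4.08, v = y - alpha*grad = 0.7706
  prox(v) = soft_thresh(0.7706, 0.0166) = 0.754
Iteration 3: beta = 0.5, y = 0.754 + 0.5*(0.754 - 0.6383) = 0.8118
  grad(y) = -2.0105, v = y - alpha*grad = 0.8553
  prox(v) = soft_thresh(0.8553, 0.0166) = 0.8386
Iteration 4: beta = 0.6, y = 0.8386 + 0.6*(0.8386 - 0.754) = 0.8894
  grad(y) = -0.7692, v = y - alpha*grad = 0.906
  prox(v) = soft_thresh(0.906, 0.0166) = 0.8894
f(x_4) = 8*0.8894^2 - 15*0.8894 + 0.77*|0.8894| = -6.3279


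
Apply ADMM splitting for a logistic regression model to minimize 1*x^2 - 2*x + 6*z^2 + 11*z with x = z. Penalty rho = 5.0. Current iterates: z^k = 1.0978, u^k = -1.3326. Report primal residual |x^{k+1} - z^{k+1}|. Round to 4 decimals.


ADMM iteration with rho = 5.0, z^k = 1.0978, u^k = -1.3326
Step 1: x-update.
Minimize 1*x^2 - 2*x + (5.0/2)*(x - 1.0978 - 1.3326)^2
FOC: (2*1 + 5.0)*x = 2 + 5.0*(1.0978 + 1.3326)
x^{k+1} = 2.0217
Step 2: z-update.
Minimize 6*z^2 + 11*z + (5.0/2)*(2.0217 - z - 1.3326)^2
FOC: (2*6 + 5.0)*z = -11 + 5.0*(2.0217 - 1.3326)
z^{k+1} = -0.4444
Step 3: u-update.
u^{k+1} = -1.3326 + 2.0217 + 0.4444 = 1.1335
Step 4: Primal residual = |2.0217 + 0.4444| = 2.4661


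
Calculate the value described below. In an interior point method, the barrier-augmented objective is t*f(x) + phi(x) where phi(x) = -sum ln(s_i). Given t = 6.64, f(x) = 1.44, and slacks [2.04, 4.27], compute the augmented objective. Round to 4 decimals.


Step 1: Compute log-barrier.
ln values: [0.7129, 1.4516]
phi = -(0.7129 + 1.4516) = -2.1646
Step 2: Compute augmented objective.
t*f(x) = 6.64*1.44 = 9.5616
Total = 9.5616 - 2.1646 = 7.397


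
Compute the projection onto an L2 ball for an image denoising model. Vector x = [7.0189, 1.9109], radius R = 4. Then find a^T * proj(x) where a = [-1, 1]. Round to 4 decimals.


Step 1: Compute ||x|| (intermediates to 6 decimals).
||x|| = sqrt(7.0189^2 + 1.9109^2) = 7.274373
Step 2: Project.
Since ||x|| > R, scale = R/||x|| = 4/7.274373 = 0.549876, proj(x) = scale * x
proj(x) = [3.859525, 1.050758]
Step 3: Dot product.
a^T * proj(x) = -1*3.859525 + 1*1.050758 = -2.8088


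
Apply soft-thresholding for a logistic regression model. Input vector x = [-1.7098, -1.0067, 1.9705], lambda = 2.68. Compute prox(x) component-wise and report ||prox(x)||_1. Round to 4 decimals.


Soft-thresholding with lambda = 2.68:
prox(-1.7098) = sign(-1.7098)*max(|-1.7098| - 2.68, 0) = 0.0
prox(-1.0067) = sign(-1.0067)*max(|-1.0067| - 2.68, 0) = 0.0
prox(1.9705) = sign(1.9705)*max(|1.9705| - 2.68, 0) = 0.0
prox(x) = [0.0, 0.0, 0.0]
||prox(x)||_1 = 0.0 + 0.0 + 0.0 = 0.0


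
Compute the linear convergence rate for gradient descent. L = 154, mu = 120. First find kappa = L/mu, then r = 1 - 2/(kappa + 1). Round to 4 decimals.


Step 1: Compute the condition number.
kappa = L/mu = 154/120 = 1.2833
Step 2: Compute the convergence rate.
r = 1 - 2/(kappa + 1) = 1 - 2*mu/(L + mu) = (L - mu)/(L + mu) = 34/274 = 0.1241


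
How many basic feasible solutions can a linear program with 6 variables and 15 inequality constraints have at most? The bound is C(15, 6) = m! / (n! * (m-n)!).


Each vertex corresponds to some choice of n active constraints out of m, so the number of vertices is at most C(m, n) = m! / (n!(m-n)!).
m = 15, n = 6
Numerator: 15 * 14 * 13 * 12 * 11 * 10
Denominator: 6! = 720
C(15, 6) = 5005


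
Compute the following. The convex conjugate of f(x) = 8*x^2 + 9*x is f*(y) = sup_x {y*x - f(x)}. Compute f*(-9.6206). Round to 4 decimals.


f*(y) = sup_x {y*x - a*x^2 - b*x} = sup_x {(y-b)*x - a*x^2}
FOC: (y - b) - 2a*x = 0 => x* = (y - b)/(2a)
x* = (-9.6206 - 9)/(2*8) = -1.1638
f*(-9.6206) = (y-b)^2/(4a) = (-9.6206 - 9)^2/(4*8)
= 346.7267/32 = 10.8352


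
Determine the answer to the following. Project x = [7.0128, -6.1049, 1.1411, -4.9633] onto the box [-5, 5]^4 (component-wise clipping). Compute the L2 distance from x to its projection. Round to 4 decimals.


Project each component onto [-5, 5].
clip(7.0128) = 5.0, clip(-6.1049) = -5.0, clip(1.1411) = 1.1411, clip(-4.9633) = -4.9633
Projection = [5.0, -5.0, 1.1411, -4.9633]
Squared diffs: [4.0514, 1.2208, 0.0, 0.0]
Distance = sqrt(5.2722) = 2.2961


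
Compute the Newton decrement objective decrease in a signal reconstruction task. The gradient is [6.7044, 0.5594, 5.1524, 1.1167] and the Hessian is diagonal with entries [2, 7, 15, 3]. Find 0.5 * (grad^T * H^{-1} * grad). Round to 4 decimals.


Step 1: H is diagonal, so H^(-1) * g = [3.3522, 0.0799, 0.3435, 0.3722].
Step 2: g^T H^(-1) g = sum_i g_i^2 / H_ii
  = (6.7044)^2/2 + (0.5594)^2/7 + (5.1524)^2/15 + (1.1167)^2/3
  = 22.4745 + 0.0447 + 1.7698 + 0.4157 = 24.7047
Step 3: Objective decrease = 0.5 * g^T H^(-1) g = 12.3523


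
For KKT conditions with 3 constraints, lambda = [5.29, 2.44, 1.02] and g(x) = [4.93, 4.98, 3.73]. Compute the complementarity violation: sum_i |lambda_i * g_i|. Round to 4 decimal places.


KKT complementary slackness check:
lambda_1 * g_1 = 5.29 * 4.93 = 26.0797
lambda_2 * g_2 = 2.44 * 4.98 = 12.1512
lambda_3 * g_3 = 1.02 * 3.73 = 3.8046
Total violation = 26.0797 + 12.1512 + 3.8046 = 42.0355


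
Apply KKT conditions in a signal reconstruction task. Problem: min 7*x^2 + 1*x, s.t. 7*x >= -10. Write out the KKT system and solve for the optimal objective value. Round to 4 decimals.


Step 1: Try lambda = 0 (constraint inactive).
Stationarity: 2*7*x + 1 = 0
x* = -1/(2*7) = -1/14 = -0.0714 (rounded; the exact value -1/14 is used below)
Check constraint: 7*-0.0714 = -0.4998 >= -10 -- satisfied.
Step 2: Compute optimal value.
f(x*) = 7*(-1/14)^2 + 1*(-1/14) = -0.0357


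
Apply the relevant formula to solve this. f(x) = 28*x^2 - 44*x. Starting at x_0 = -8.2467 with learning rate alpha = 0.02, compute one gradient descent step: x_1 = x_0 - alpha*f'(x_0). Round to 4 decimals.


We compute the gradient at x_0 and apply the update.
f'(x) = 56*x - 44
f'(-8.2467) = 56*-8.2467 - 44 = -505.8152
x_1 = -8.2467 - 0.02*-505.8152 = 1.8696


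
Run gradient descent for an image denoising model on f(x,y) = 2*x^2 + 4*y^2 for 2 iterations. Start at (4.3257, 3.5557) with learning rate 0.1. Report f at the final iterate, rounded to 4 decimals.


Gradient descent on f(x,y) = 2*x^2 + 4*y^2.
Starting point: (4.3257, 3.5557), alpha = 0.1
Step 1: grad_x = 2*2*4.3257 = 17.3028, grad_y = 2*4*3.5557 = 28.4456
  x_1 = 4.3257 - 0.1*17.3028 = 2.5954
  y_1 = 3.5557 - 0.1*28.4456 = 0.7111
Step 2: grad_x = 2*2*2.5954 = 10.3817, grad_y = 2*4*0.7111 = 5.6891
  x_2 = 2.5954 - 0.1*10.3817 = 1.5573
  y_2 = 0.7111 - 0.1*5.6891 = 0.1422
f(1.5573, 0.1422) = 2*1.5573^2 + 4*0.1422^2 = 4.931


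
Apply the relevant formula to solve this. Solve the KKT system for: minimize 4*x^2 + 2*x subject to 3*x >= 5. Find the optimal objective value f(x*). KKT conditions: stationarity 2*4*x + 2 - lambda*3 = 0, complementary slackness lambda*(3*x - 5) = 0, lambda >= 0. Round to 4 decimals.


Step 1: Try lambda = 0 (constraint inactive).
x_unc = -2/(2*4) = -0.25
Check: 3*-0.25 = -0.75 < 5 -- violated!
Step 2: Constraint must be active: 3*x = 5
x* = 5/3 = 1.6667 (rounded; the exact value 5/3 is used below)
lambda = (2*4*(5/3) + 2)/3 = 5.1111
Step 3: Compute optimal value.
f(x*) = 4*(5/3)^2 + 2*(5/3) = 14.4444


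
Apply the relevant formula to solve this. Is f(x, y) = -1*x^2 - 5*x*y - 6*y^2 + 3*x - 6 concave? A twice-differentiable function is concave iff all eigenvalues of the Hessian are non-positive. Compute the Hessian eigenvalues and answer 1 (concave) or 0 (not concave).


The Hessian of f(x,y) = -1*x^2 - 5*x*y - 6*y^2 + 3*x - 6 is:
H = [[-2, -5], [-5, -12]]
Trace = -2 - 12 = -14
Determinant = -2*-12 - (-5)^2 = -1
Discriminant = (-14)^2 - 4*-1 = 200.0
Eigenvalues: lambda_1 = -14.0711, lambda_2 = 0.0711
The function is not concave.

0


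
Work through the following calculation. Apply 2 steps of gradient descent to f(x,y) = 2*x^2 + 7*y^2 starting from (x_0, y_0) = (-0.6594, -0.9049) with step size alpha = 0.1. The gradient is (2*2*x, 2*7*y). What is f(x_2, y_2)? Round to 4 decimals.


Gradient descent on f(x,y) = 2*x^2 + 7*y^2.
Starting point: (-0.6594, -0.9049), alpha = 0.1
Step 1: grad_x = 2*2*-0.6594 = -2.6376, grad_y = 2*7*-0.9049 = -12.6686
  x_1 = -0.6594 - 0.1*-2.6376 = -0.3956
  y_1 = -0.9049 - 0.1*-12.6686 = 0.362
Step 2: grad_x = 2*2*-0.3956 = -1.5826, grad_y = 2*7*0.362 = 5.0674
  x_2 = -0.3956 - 0.1*-1.5826 = -0.2374
  y_2 = 0.362 - 0.1*5.0674 = -0.1448
f(-0.2374, -0.1448) = 2*(-0.2374)^2 + 7*(-0.1448)^2 = 0.2594


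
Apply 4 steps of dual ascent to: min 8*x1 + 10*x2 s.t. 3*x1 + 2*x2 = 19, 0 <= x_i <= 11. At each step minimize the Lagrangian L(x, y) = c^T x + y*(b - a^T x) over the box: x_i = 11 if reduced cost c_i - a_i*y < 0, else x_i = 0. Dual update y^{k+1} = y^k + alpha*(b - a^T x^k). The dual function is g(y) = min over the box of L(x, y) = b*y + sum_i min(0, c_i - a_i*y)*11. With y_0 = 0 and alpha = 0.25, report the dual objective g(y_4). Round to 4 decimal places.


Dual ascent for LP: min 8*x1 + 10*x2, 3*x1 + 2*x2 = 19, 0 <= x_i <= 11
Step 1: y^k = 0.0, reduced costs: (8.0, 10.0)
  x^k = (0.0, 0.0), subgradient = b - a^T x = 19.0
  y^{k+1} = 0.0 + 0.25*19.0 = 4.75
Step 2: y^k = 4.75, reduced costs: (-6.25, 0.5)
  x^k = (11.0, 0.0), subgradient = b - a^T x = -14.0
  y^{k+1} = 4.75 + 0.25*-14.0 = 1.25
Step 3: y^k = 1.25, reduced costs: (4.25, 7.5)
  x^k = (0.0, 0.0), subgradient = b - a^T x = 19.0
  y^{k+1} = 1.25 + 0.25*19.0 = 6.0
Step 4: y^k = 6.0, reduced costs: (-10.0, -2.0)
  x^k = (11.0, 11.0), subgradient = b - a^T x = -36.0
  y^{k+1} = 6.0 + 0.25*-36.0 = -3.0
Dual objective at y_4 = -3.0: reduced costs (17.0, 16.0), box minimizer x = (0.0, 0.0)
g(y_4) = b*y + (c1 - a1*y)*x1 + (c2 - a2*y)*x2 = 19*(-3.0) + 17.0*0.0 + 16.0*0.0 = -57.0 + 0.0 + 0.0 = -57.0


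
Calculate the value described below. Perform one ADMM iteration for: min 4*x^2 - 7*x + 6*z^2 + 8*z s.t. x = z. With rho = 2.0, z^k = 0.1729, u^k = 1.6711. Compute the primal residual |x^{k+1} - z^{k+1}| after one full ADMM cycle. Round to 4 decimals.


ADMM iteration with rho = 2.0, z^k = 0.1729, u^k = 1.6711
Step 1: x-update.
Minimize 4*x^2 - 7*x + (2.0/2)*(x - 0.1729 + 1.6711)^2
FOC: (2*4 + 2.0)*x = 7 + 2.0*(0.1729 - 1.6711)
x^{k+1} = 0.4004
Step 2: z-update.
Minimize 6*z^2 + 8*z + (2.0/2)*(0.4004 - z + 1.6711)^2
FOC: (2*6 + 2.0)*z = -8 + 2.0*(0.4004 + 1.6711)
z^{k+1} = -0.2755
Step 3: u-update.
u^{k+1} = 1.6711 + 0.4004 + 0.2755 = 2.347
Step 4: Primal residual = |0.4004 + 0.2755| = 0.6759


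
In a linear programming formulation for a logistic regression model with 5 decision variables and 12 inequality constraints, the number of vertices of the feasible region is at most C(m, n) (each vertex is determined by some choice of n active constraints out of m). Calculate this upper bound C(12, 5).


Each vertex corresponds to some choice of n active constraints out of m, so the number of vertices is at most C(m, n) = m! / (n!(m-n)!).
m = 12, n = 5
Numerator: 12 * 11 * 10 * 9 * 8
Denominator: 5! = 120
C(12, 5) = 792


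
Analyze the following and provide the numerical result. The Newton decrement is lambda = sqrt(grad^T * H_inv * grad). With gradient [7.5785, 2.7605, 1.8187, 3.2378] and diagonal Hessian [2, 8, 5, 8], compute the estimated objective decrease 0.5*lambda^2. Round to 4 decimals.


Step 1: H is diagonal, so H^(-1) * g = [3.7893, 0.3451, 0.3637, 0.4047].
Step 2: g^T H^(-1) g = sum_i g_i^2 / H_ii
  = (7.5785)^2/2 + (2.7605)^2/8 + (1.8187)^2/5 + (3.2378)^2/8
  = 28.7168 + 0.9525 + 0.6615 + 1.3104 = 31.6413
Step 3: Objective decrease = 0.5 * g^T H^(-1) g = 15.8207


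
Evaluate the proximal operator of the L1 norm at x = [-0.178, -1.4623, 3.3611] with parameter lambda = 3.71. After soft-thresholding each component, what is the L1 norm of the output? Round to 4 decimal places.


Soft-thresholding with lambda = 3.71:
prox(-0.178) = sign(-0.178)*max(|-0.178| - 3.71, 0) = 0.0
prox(-1.4623) = sign(-1.4623)*max(|-1.4623| - 3.71, 0) = 0.0
prox(3.3611) = sign(3.3611)*max(|3.3611| - 3.71, 0) = 0.0
prox(x) = [0.0, 0.0, 0.0]
||prox(x)||_1 = 0.0 + 0.0 + 0.0 = 0.0


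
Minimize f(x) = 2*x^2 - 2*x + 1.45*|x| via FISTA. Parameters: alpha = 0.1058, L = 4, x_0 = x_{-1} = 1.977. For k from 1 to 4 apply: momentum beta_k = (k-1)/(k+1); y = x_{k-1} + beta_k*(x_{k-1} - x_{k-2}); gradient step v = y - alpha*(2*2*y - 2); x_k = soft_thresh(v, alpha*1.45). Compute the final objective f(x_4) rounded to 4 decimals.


FISTA on f(x) = 2*x^2 - 2*x + 1.45*|x|
L = 4, alpha = 0.1058
Iteration 1: beta = 0.0, y = 1.977 + 0.0*(1.977 - 1.977) = 1.977
  grad(y) = 5.908, v = y - alpha*grad = 1.3519
  prox(v) = soft_thresh(1.3519, 0.1534) = 1.1985
Iteration 2: beta = 0.3333, y = 1.1985 + 0.3333*(1.1985 - 1.977) = 0.939
  grad(y) = 1.7561, v = y - alpha*grad = 0.7532
  prox(v) = soft_thresh(0.7532, 0.1534) = 0.5998
Iteration 3: beta = 0.5, y = 0.5998 + 0.5*(0.5998 - 1.1985) = 0.3005
  grad(y) = -0.7981, v = y - alpha*grad = 0.3849
  prox(v) = soft_thresh(0.3849, 0.1534) = 0.2315
Iteration 4: beta = 0.6, y = 0.2315 + 0.6*(0.2315 - 0.5998) = 0.0105
  grad(y) = -1.958, v = y - alpha*grad = 0.2177
  prox(v) = soft_thresh(0.2177, 0.1534) = 0.0643
f(x_4) = 2*0.0643^2 - 2*0.0643 + 1.45*|0.0643| = -0.0271


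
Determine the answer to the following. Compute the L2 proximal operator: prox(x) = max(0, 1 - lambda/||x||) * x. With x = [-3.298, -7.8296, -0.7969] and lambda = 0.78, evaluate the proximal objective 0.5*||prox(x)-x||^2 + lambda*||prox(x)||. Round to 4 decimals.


Step 1: Compute ||x||.
||x|| = 8.5331
Step 2: Compute scaling factor.
scale = max(0, 1 - 0.78/8.5331) = 0.9086
Step 3: prox(x) = [-2.9965, -7.1139, -0.7241]
||prox(x)|| = 7.7531
Step 4: Proximal objective.
0.5*||prox-x||^2 = 0.3042
lambda*||prox|| = 6.0474
Total = 6.3516


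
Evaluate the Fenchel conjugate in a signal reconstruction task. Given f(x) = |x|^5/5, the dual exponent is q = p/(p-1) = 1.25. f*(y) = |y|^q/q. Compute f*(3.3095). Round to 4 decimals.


The conjugate exponent q satisfies 1/p + 1/q = 1.
p = 5, so q = 5/(5 - 1) = 1.25
|y|^q = 3.3095^1.25 = 4.4638
f*(3.3095) = 4.4638 / 1.25 = 3.571


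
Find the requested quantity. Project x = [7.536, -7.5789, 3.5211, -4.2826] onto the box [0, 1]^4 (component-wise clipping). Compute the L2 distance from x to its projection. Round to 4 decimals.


Project each component onto [0, 1].
clip(7.536) = 1.0, clip(-7.5789) = 0.0, clip(3.5211) = 1.0, clip(-4.2826) = 0.0
Projection = [1.0, 0.0, 1.0, 0.0]
Squared diffs: [42.7193, 57.4397, 6.3559, 18.3407]
Distance = sqrt(124.8556) = 11.1739


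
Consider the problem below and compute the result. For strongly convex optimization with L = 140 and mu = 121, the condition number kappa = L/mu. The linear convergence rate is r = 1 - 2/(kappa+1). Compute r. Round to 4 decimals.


Step 1: Compute the condition number.
kappa = L/mu = 140/121 = 1.157
Step 2: Compute the convergence rate.
r = 1 - 2/(kappa + 1) = 1 - 2*mu/(L + mu) = (L - mu)/(L + mu) = 19/261 = 0.0728


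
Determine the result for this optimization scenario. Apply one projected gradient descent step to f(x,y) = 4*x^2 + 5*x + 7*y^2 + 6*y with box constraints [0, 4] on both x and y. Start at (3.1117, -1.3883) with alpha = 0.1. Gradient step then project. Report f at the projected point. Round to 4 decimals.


Step 1: Compute gradient at (3.1117, -1.3883).
grad_x = 2*4*3.1117 + 5 = 29.8936
grad_y = 2*7*-1.3883 + 6 = -13.4362
Step 2: Gradient step.
x_raw = 3.1117 - 0.1*29.8936 = 0.1223
y_raw = -1.3883 - 0.1*-13.4362 = -0.0447
Step 3: Project onto [0, 4].
x_proj = clip(0.1223) = 0.1223
y_proj = clip(-0.0447) = 0.0
Step 4: Evaluate f.
f(0.1223, 0.0) = 0.6716


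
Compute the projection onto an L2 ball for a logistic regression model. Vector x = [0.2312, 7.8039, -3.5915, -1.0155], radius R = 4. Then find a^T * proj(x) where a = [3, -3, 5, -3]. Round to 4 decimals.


Step 1: Compute ||x|| (intermediates to 6 decimals).
||x|| = sqrt(0.2312^2 + 7.8039^2 + (-3.5915)^2 + (-1.0155)^2) = 8.653579
Step 2: Project.
Since ||x|| > R, scale = R/||x|| = 4/8.653579 = 0.462236, proj(x) = scale * x
proj(x) = [0.106869, 3.607244, -1.660121, -0.469401]
Step 3: Dot product.
a^T * proj(x) = 3*0.106869 - 3*3.607244 + 5*(-1.660121) - 3*(-0.469401) = -17.3935


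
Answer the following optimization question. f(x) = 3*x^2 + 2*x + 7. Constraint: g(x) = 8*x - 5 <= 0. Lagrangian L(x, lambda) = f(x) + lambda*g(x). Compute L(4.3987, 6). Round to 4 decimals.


Step 1: Evaluate f(x).
f(4.3987) = 3*4.3987^2 + 2*4.3987 + 7 = 73.8431
Step 2: Evaluate g(x).
g(4.3987) = 8*4.3987 - 5 = 30.1896
Step 3: Compute Lagrangian.
L = 73.8431 + 6*30.1896 = 254.9807


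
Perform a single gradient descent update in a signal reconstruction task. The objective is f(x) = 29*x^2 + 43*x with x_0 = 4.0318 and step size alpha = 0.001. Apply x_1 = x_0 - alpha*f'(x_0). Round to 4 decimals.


We compute the gradient at x_0 and apply the update.
f'(x) = 58*x + 43
f'(4.0318) = 58*4.0318 + 43 = 276.8444
x_1 = 4.0318 - 0.001*276.8444 = 3.755


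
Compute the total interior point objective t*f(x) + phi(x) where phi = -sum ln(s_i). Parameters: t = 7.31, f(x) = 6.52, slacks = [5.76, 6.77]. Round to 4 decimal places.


Step 1: Compute log-barrier.
ln values: [1.7509, 1.9125]
phi = -(1.7509 + 1.9125) = -3.6634
Step 2: Compute augmented objective.
t*f(x) = 7.31*6.52 = 47.6612
Total = 47.6612 - 3.6634 = 43.9978


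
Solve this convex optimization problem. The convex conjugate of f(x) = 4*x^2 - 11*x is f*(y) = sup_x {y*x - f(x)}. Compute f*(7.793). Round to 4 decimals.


f*(y) = sup_x {y*x - a*x^2 - b*x} = sup_x {(y-b)*x - a*x^2}
FOC: (y - b) - 2a*x = 0 => x* = (y - b)/(2a)
x* = (7.793 + 11)/(2*4) = 2.3491
f*(7.793) = (y-b)^2/(4a) = (7.793 + 11)^2/(4*4)
= 353.1768/16 = 22.0736


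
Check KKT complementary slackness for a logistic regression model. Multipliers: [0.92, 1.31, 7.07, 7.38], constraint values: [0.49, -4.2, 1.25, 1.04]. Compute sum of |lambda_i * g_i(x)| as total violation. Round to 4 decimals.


KKT complementary slackness check:
lambda_1 * g_1 = 0.92 * 0.49 = 0.4508
lambda_2 * g_2 = 1.31 * -4.2 = -5.502
lambda_3 * g_3 = 7.07 * 1.25 = 8.8375
lambda_4 * g_4 = 7.38 * 1.04 = 7.6752
Total violation = 0.4508 + 5.502 + 8.8375 + 7.6752 = 22.4655


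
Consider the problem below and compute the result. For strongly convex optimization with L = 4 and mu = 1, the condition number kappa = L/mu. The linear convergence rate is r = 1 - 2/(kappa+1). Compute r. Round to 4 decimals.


Step 1: Compute the condition number.
kappa = L/mu = 4/1 = 4.0
Step 2: Compute the convergence rate.
r = 1 - 2/(kappa + 1) = 1 - 2*mu/(L + mu) = (L - mu)/(L + mu) = 3/5 = 0.6


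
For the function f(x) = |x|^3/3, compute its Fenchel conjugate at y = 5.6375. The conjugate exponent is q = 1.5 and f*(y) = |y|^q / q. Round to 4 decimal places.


The conjugate exponent q satisfies 1/p + 1/q = 1.
p = 3, so q = 3/(3 - 1) = 1.5
|y|^q = 5.6375^1.5 = 13.3854
f*(5.6375) = 13.3854 / 1.5 = 8.9236


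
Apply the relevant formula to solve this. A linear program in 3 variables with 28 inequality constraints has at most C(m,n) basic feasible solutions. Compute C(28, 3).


Each vertex corresponds to some choice of n active constraints out of m, so the number of vertices is at most C(m, n) = m! / (n!(m-n)!).
m = 28, n = 3
Numerator: 28 * 27 * 26
Denominator: 3! = 6
C(28, 3) = 3276


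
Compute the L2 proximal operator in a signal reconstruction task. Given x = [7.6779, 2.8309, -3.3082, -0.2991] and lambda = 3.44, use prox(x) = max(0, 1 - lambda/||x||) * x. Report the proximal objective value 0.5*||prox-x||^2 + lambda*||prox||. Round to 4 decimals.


Step 1: Compute ||x||.
||x|| = 8.8316
Step 2: Compute scaling factor.
scale = max(0, 1 - 3.44/8.8316) = 0.6105
Step 3: prox(x) = [4.6873, 1.7282, -2.0196, -0.1826]
||prox(x)|| = 5.3916
Step 4: Proximal objective.
0.5*||prox-x||^2 = 5.9168
lambda*||prox|| = 18.5471
Total = 24.464


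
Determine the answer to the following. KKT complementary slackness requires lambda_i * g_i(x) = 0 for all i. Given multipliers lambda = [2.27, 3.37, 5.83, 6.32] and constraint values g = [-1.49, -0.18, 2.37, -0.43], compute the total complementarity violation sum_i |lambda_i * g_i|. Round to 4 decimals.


KKT complementary slackness check:
lambda_1 * g_1 = 2.27 * -1.49 = -3.3823
lambda_2 * g_2 = 3.37 * -0.18 = -0.6066
lambda_3 * g_3 = 5.83 * 2.37 = 13.8171
lambda_4 * g_4 = 6.32 * -0.43 = -2.7176
Total violation = 3.3823 + 0.6066 + 13.8171 + 2.7176 = 20.5236


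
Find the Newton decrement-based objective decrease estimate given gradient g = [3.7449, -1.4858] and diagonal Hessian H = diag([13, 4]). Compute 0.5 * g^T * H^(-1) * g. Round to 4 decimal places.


Step 1: H is diagonal, so H^(-1) * g = [0.2881, -0.3715].
Step 2: g^T H^(-1) g = sum_i g_i^2 / H_ii
  = (3.7449)^2/13 + (-1.4858)^2/4
  = 1.0788 + 0.5519 = 1.6307
Step 3: Objective decrease = 0.5 * g^T H^(-1) g = 0.8153
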